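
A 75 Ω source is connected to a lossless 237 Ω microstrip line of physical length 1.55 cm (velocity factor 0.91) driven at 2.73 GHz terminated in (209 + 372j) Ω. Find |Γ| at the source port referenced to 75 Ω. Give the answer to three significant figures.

λ = v/f = 0.91·c / 2.73 GHz = 0.1 m
βl = 2π·l/λ = 2π × 0.155 = 55.8°
tan(βl) = 1.47
Z_in = Z_0·(Z_L + jZ_0·tanβl)/(Z_0 + jZ_L·tanβl) = 195 − j357 Ω
Γ_s = (Z_in − Z_s)/(Z_in + Z_s) = (120 − j357)/(270 − j357), |Γ_s| = 0.842

|Γ| ≈ 0.842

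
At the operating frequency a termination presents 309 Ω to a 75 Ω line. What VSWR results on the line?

VSWR ≈ 4.12

For a purely resistive load, VSWR = R_L/Z_0 or Z_0/R_L (whichever > 1) = 309/75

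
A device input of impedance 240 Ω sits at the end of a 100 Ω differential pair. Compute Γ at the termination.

Γ = (Z_L − Z_0)/(Z_L + Z_0) = (240 − 100)/(240 + 100) = 140/340

Γ = 0.412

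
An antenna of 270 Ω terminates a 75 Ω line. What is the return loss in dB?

RL ≈ 4.96 dB

Γ = (270 − 75)/(270 + 75) = 0.565
RL = −20·log₁₀|Γ| = −20·log₁₀(0.565)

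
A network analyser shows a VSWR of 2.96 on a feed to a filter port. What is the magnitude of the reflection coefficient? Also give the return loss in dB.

|Γ| = (S − 1)/(S + 1) = (2.96 − 1)/(2.96 + 1) = 1.96/3.96
RL = −20·log₁₀|Γ| = −20·log₁₀(0.495)

|Γ| ≈ 0.495; return loss ≈ 6.11 dB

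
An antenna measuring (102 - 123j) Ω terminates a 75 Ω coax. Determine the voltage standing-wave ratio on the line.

VSWR ≈ 3.81

Γ = (Z_L − Z_0)/(Z_L + Z_0) = (27 − j123)/(177 − j123)
|Γ| = 126/216 = 0.584
VSWR = (1 + |Γ|)/(1 − |Γ|) = 1.58/0.416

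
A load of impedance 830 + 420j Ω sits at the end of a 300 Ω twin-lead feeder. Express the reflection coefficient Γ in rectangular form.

Γ = (Z_L − Z_0)/(Z_L + Z_0) = (530 + j420)/(1130 + j420)

Γ ≈ 0.533 + j0.173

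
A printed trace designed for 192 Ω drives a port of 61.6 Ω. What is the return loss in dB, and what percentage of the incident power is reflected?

RL ≈ 5.78 dB; 26.4% of incident power reflected

Γ = (61.6 − 192)/(61.6 + 192) = -0.514
RL = −20·log₁₀(0.514) = 5.78 dB
P_refl/P_inc = |Γ|² = 0.264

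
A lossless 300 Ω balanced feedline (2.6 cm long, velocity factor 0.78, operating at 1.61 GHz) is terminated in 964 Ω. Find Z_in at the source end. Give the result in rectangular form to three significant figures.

Z_in ≈ 112 − j127 Ω

λ = v/f = 0.78·c / 1.61 GHz = 0.145 m
βl = 2π·l/λ = 2π × 0.179 = 64.4°
tan(βl) = tan(64.4°) = 2.09
Z_in = Z_0·(Z_L + jZ_0·tanβl)/(Z_0 + jZ_L·tanβl)
     = 300·(964 + j626)/(300 + j2010)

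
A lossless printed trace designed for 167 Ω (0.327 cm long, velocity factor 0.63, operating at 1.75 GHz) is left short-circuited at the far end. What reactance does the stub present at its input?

λ = v/f = 0.63·c / 1.75 GHz = 0.108 m
βl = 2π·l/λ = 2π × 0.0303 = 10.9°
tan(βl) = 0.193
For a short-circuited stub, Z_in = jZ_0·tan(βl)

X_in ≈ 32.2 Ω (inductive)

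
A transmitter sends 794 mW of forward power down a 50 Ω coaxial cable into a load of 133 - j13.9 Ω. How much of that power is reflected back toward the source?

P_reflected ≈ 167 mW

|Γ| = |(83 − j13.9)/(183 − j13.9)| = 0.459
|Γ|² = 0.21
P_refl = |Γ|²·P_inc = 167 mW, P_del = (1 − |Γ|²)·P_inc = 627 mW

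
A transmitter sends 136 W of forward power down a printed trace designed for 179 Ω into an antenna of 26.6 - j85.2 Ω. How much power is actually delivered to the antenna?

P_delivered ≈ 52.3 W

|Γ| = |(-152.4 − j85.2)/(205.6 − j85.2)| = 0.785
|Γ|² = 0.615
P_refl = |Γ|²·P_inc = 83.7 W, P_del = (1 − |Γ|²)·P_inc = 52.3 W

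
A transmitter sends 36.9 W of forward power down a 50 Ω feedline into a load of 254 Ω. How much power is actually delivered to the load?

P_delivered ≈ 20.3 W

Γ = (254 − 50)/(254 + 50) = 0.671
|Γ|² = 0.45
P_refl = |Γ|²·P_inc = 16.6 W, P_del = (1 − |Γ|²)·P_inc = 20.3 W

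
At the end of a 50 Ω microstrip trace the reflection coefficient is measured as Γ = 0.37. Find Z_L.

Z_L ≈ 109 Ω

Z_L = Z_0·(1 + Γ)/(1 − Γ) = 50·(1.37)/(0.63)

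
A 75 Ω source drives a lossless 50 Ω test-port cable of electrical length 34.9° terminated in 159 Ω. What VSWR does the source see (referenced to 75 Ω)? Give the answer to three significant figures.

VSWR ≈ 3.04

tan(βl) = 0.698
Z_in = Z_0·(Z_L + jZ_0·tanβl)/(Z_0 + jZ_L·tanβl) = 39.9 − j53.7 Ω
Γ_s = (Z_in − Z_s)/(Z_in + Z_s) = (-35.1 − j53.7)/(115 − j53.7), |Γ_s| = 0.506
VSWR = (1 + |Γ_s|)/(1 − |Γ_s|)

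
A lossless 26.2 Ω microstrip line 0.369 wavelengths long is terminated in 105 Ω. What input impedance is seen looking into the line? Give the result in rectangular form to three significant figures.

βl = 2π × 0.369 = 133°
tan(βl) = tan(133°) = -1.08
Z_in = Z_0·(Z_L + jZ_0·tanβl)/(Z_0 + jZ_L·tanβl)
     = 26.2·(105 − j28.3)/(26.2 − j113)

Z_in ≈ 11.5 + j21.6 Ω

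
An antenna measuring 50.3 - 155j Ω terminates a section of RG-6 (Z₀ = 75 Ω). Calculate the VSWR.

VSWR ≈ 8.41

Γ = (Z_L − Z_0)/(Z_L + Z_0) = (-24.7 − j155)/(125.3 − j155)
|Γ| = 157/199 = 0.787
VSWR = (1 + |Γ|)/(1 − |Γ|) = 1.79/0.213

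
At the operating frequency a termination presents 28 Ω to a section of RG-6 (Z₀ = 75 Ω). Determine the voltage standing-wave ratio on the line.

Γ = (28 − 75)/(28 + 75) = -0.456
VSWR = (1 + 0.456)/(1 − 0.456)

VSWR ≈ 2.68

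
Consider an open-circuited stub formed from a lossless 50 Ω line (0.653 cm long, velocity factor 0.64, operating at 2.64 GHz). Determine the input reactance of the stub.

λ = v/f = 0.64·c / 2.64 GHz = 0.0727 m
βl = 2π·l/λ = 2π × 0.0898 = 32.3°
tan(βl) = 0.633
For an open-circuited stub, Z_in = −jZ_0·cot(βl) = −jZ_0/tan(βl)

X_in ≈ -79 Ω (capacitive)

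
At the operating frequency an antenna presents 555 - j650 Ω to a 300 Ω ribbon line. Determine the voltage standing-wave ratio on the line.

VSWR ≈ 4.72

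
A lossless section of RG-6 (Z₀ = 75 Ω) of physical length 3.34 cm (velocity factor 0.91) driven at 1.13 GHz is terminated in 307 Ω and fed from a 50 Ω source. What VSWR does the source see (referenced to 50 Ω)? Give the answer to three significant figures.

VSWR ≈ 4.19

λ = v/f = 0.91·c / 1.13 GHz = 0.242 m
βl = 2π·l/λ = 2π × 0.138 = 49.8°
tan(βl) = 1.18
Z_in = Z_0·(Z_L + jZ_0·tanβl)/(Z_0 + jZ_L·tanβl) = 30.1 − j57.2 Ω
Γ_s = (Z_in − Z_s)/(Z_in + Z_s) = (-19.9 − j57.2)/(80.1 − j57.2), |Γ_s| = 0.615
VSWR = (1 + |Γ_s|)/(1 − |Γ_s|)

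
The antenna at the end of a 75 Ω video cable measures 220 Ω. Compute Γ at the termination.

Γ = 0.492

Γ = (Z_L − Z_0)/(Z_L + Z_0) = (220 − 75)/(220 + 75) = 145/295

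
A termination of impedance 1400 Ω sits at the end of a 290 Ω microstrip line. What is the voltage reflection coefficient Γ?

Γ = 0.657

Γ = (Z_L − Z_0)/(Z_L + Z_0) = (1400 − 290)/(1400 + 290) = 1110/1690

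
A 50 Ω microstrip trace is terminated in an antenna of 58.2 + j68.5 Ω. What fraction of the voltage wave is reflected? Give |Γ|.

Γ = (Z_L − Z_0)/(Z_L + Z_0) = (8.2 + j68.5)/(108.2 + j68.5)
|Γ| = 69/128

|Γ| ≈ 0.539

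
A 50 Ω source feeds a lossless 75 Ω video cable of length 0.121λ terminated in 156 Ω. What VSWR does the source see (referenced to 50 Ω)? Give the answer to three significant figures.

βl = 2π × 0.121 = 43.6°
tan(βl) = 0.951
Z_in = Z_0·(Z_L + jZ_0·tanβl)/(Z_0 + jZ_L·tanβl) = 60.5 − j48.3 Ω
Γ_s = (Z_in − Z_s)/(Z_in + Z_s) = (10.5 − j48.3)/(110 − j48.3), |Γ_s| = 0.41
VSWR = (1 + |Γ_s|)/(1 − |Γ_s|)

VSWR ≈ 2.39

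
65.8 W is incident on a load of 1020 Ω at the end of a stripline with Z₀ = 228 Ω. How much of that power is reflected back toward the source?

Γ = (1020 − 228)/(1020 + 228) = 0.635
|Γ|² = 0.403
P_refl = |Γ|²·P_inc = 26.5 W, P_del = (1 − |Γ|²)·P_inc = 39.3 W

P_reflected ≈ 26.5 W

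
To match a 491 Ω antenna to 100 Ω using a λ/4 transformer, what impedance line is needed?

Z_qwt = √(Z_0·R_L) = √(100 × 491) = √49100

Z_qwt ≈ 222 Ω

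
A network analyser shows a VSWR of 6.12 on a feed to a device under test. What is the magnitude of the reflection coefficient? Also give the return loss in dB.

|Γ| ≈ 0.719; return loss ≈ 2.86 dB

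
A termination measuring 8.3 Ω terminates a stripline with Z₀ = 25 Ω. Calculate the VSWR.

VSWR ≈ 3.01

For a purely resistive load, VSWR = R_L/Z_0 or Z_0/R_L (whichever > 1) = 25/8.3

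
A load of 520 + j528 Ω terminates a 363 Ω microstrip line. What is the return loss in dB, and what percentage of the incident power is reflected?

RL ≈ 5.43 dB; 28.7% of incident power reflected

Γ = (157 + j528)/(883 + j528), |Γ| = 0.535
RL = −20·log₁₀(0.535) = 5.43 dB
P_refl/P_inc = |Γ|² = 0.287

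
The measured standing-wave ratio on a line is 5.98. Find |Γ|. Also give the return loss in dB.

|Γ| = (S − 1)/(S + 1) = (5.98 − 1)/(5.98 + 1) = 4.98/6.98
RL = −20·log₁₀|Γ| = −20·log₁₀(0.713)

|Γ| ≈ 0.713; return loss ≈ 2.93 dB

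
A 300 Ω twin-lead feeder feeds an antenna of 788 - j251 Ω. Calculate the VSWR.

VSWR ≈ 2.93

Γ = (Z_L − Z_0)/(Z_L + Z_0) = (488 − j251)/(1088 − j251)
|Γ| = 549/1120 = 0.491
VSWR = (1 + |Γ|)/(1 − |Γ|) = 1.49/0.509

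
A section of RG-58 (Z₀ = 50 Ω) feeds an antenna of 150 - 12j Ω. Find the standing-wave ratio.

VSWR ≈ 3.02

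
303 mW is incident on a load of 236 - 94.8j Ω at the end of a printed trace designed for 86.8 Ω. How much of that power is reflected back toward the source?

P_reflected ≈ 83.6 mW

|Γ| = |(149.2 − j94.8)/(322.8 − j94.8)| = 0.525
|Γ|² = 0.276
P_refl = |Γ|²·P_inc = 83.6 mW, P_del = (1 − |Γ|²)·P_inc = 219 mW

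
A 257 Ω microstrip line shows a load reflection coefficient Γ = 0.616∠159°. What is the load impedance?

Z_L ≈ 63 + j44.9 Ω

Z_L = Z_0·(1 + Γ)/(1 − Γ) = 257·(0.425 + j0.221)/(1.58 − j0.221)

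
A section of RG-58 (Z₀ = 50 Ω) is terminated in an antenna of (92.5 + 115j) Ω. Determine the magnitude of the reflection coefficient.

|Γ| ≈ 0.67

Γ = (Z_L − Z_0)/(Z_L + Z_0) = (42.5 + j115)/(142.5 + j115)
|Γ| = 123/183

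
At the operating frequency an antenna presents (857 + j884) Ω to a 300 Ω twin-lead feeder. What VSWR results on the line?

VSWR ≈ 6.08

Γ = (Z_L − Z_0)/(Z_L + Z_0) = (557 + j884)/(1157 + j884)
|Γ| = 1040/1460 = 0.718
VSWR = (1 + |Γ|)/(1 − |Γ|) = 1.72/0.282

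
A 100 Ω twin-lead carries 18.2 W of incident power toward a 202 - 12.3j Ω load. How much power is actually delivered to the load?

P_delivered ≈ 16.1 W

|Γ| = |(102 − j12.3)/(302 − j12.3)| = 0.34
|Γ|² = 0.116
P_refl = |Γ|²·P_inc = 2.1 W, P_del = (1 − |Γ|²)·P_inc = 16.1 W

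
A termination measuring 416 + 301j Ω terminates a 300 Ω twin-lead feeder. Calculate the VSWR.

Γ = (Z_L − Z_0)/(Z_L + Z_0) = (116 + j301)/(716 + j301)
|Γ| = 323/777 = 0.415
VSWR = (1 + |Γ|)/(1 − |Γ|) = 1.42/0.585

VSWR ≈ 2.42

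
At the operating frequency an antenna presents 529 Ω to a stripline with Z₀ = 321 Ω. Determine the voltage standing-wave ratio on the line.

VSWR ≈ 1.65

Γ = (529 − 321)/(529 + 321) = 0.245
VSWR = (1 + 0.245)/(1 − 0.245)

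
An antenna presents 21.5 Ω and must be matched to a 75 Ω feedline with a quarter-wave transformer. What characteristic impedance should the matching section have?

Z_qwt ≈ 40.2 Ω

Z_qwt = √(Z_0·R_L) = √(75 × 21.5) = √1612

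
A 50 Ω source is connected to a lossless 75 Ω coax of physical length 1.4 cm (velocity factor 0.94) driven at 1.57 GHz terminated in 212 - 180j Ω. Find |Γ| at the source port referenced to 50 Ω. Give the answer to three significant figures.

λ = v/f = 0.94·c / 1.57 GHz = 0.18 m
βl = 2π·l/λ = 2π × 0.0779 = 28.1°
tan(βl) = 0.533
Z_in = Z_0·(Z_L + jZ_0·tanβl)/(Z_0 + jZ_L·tanβl) = 36.5 − j85.5 Ω
Γ_s = (Z_in − Z_s)/(Z_in + Z_s) = (-13.5 − j85.5)/(86.5 − j85.5), |Γ_s| = 0.712

|Γ| ≈ 0.712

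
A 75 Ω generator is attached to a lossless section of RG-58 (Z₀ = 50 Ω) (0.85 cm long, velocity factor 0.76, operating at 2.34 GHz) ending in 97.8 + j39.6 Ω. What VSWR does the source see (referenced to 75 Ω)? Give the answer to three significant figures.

λ = v/f = 0.76·c / 2.34 GHz = 0.0974 m
βl = 2π·l/λ = 2π × 0.0872 = 31.4°
tan(βl) = 0.611
Z_in = Z_0·(Z_L + jZ_0·tanβl)/(Z_0 + jZ_L·tanβl) = 79.3 − j47.6 Ω
Γ_s = (Z_in − Z_s)/(Z_in + Z_s) = (4.31 − j47.6)/(154 − j47.6), |Γ_s| = 0.296
VSWR = (1 + |Γ_s|)/(1 − |Γ_s|)

VSWR ≈ 1.84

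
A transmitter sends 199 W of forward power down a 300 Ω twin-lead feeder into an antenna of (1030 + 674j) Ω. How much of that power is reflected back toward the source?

|Γ| = |(730 + j674)/(1330 + j674)| = 0.666
|Γ|² = 0.444
P_refl = |Γ|²·P_inc = 88.4 W, P_del = (1 − |Γ|²)·P_inc = 111 W

P_reflected ≈ 88.4 W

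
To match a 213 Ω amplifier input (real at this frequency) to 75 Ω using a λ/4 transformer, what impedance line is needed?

Z_qwt ≈ 126 Ω

Z_qwt = √(Z_0·R_L) = √(75 × 213) = √15980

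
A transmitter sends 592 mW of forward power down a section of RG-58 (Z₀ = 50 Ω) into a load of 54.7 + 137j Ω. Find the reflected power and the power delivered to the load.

P_reflected ≈ 374 mW; P_delivered ≈ 218 mW

|Γ| = |(4.7 + j137)/(104.7 + j137)| = 0.795
|Γ|² = 0.632
P_refl = |Γ|²·P_inc = 374 mW, P_del = (1 − |Γ|²)·P_inc = 218 mW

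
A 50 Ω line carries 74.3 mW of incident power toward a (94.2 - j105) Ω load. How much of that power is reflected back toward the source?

|Γ| = |(44.2 − j105)/(144.2 − j105)| = 0.639
|Γ|² = 0.408
P_refl = |Γ|²·P_inc = 30.3 mW, P_del = (1 − |Γ|²)·P_inc = 44 mW

P_reflected ≈ 30.3 mW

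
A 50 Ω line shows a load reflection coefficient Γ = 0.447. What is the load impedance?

Z_L ≈ 131 Ω

Z_L = Z_0·(1 + Γ)/(1 − Γ) = 50·(1.45)/(0.553)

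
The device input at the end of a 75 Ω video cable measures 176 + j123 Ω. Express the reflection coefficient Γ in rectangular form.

Γ = (Z_L − Z_0)/(Z_L + Z_0) = (101 + j123)/(251 + j123)

Γ ≈ 0.518 + j0.236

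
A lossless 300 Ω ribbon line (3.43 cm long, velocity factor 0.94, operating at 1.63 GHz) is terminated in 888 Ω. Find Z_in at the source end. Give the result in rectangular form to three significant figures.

λ = v/f = 0.94·c / 1.63 GHz = 0.173 m
βl = 2π·l/λ = 2π × 0.198 = 71.4°
tan(βl) = tan(71.4°) = 2.97
Z_in = Z_0·(Z_L + jZ_0·tanβl)/(Z_0 + jZ_L·tanβl)
     = 300·(888 + j890)/(300 + j2630)

Z_in ≈ 111 − j88.4 Ω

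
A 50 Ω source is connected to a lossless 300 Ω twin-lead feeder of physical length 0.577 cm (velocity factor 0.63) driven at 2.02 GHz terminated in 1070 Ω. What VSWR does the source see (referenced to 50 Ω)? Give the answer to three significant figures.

λ = v/f = 0.63·c / 2.02 GHz = 0.0936 m
βl = 2π·l/λ = 2π × 0.0617 = 22.2°
tan(βl) = 0.408
Z_in = Z_0·(Z_L + jZ_0·tanβl)/(Z_0 + jZ_L·tanβl) = 400 − j460 Ω
Γ_s = (Z_in − Z_s)/(Z_in + Z_s) = (350 − j460)/(450 − j460), |Γ_s| = 0.898
VSWR = (1 + |Γ_s|)/(1 − |Γ_s|)

VSWR ≈ 18.7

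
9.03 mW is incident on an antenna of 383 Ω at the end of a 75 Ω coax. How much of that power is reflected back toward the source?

Γ = (383 − 75)/(383 + 75) = 0.672
|Γ|² = 0.452
P_refl = |Γ|²·P_inc = 4.08 mW, P_del = (1 − |Γ|²)·P_inc = 4.95 mW

P_reflected ≈ 4.08 mW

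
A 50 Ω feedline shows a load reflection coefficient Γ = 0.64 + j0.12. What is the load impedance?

Z_L = Z_0·(1 + Γ)/(1 − Γ) = 50·(1.64 + j0.12)/(0.36 − j0.12)

Z_L ≈ 200 + j83.3 Ω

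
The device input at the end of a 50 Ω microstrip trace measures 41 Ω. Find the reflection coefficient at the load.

Γ = -0.0989

Γ = (Z_L − Z_0)/(Z_L + Z_0) = (41 − 50)/(41 + 50) = -9/91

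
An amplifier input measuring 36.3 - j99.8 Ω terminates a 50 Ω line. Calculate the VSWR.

VSWR ≈ 7.46

Γ = (Z_L − Z_0)/(Z_L + Z_0) = (-13.7 − j99.8)/(86.3 − j99.8)
|Γ| = 101/132 = 0.764
VSWR = (1 + |Γ|)/(1 − |Γ|) = 1.76/0.236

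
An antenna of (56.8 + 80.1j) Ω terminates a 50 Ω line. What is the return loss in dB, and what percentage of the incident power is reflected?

Γ = (6.8 + j80.1)/(106.8 + j80.1), |Γ| = 0.602
RL = −20·log₁₀(0.602) = 4.41 dB
P_refl/P_inc = |Γ|² = 0.363

RL ≈ 4.41 dB; 36.3% of incident power reflected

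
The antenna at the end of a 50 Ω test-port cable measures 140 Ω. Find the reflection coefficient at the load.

Γ = (Z_L − Z_0)/(Z_L + Z_0) = (140 − 50)/(140 + 50) = 90/190

Γ = 0.474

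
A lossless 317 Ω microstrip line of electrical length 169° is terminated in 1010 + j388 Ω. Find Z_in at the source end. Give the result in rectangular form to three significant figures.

tan(βl) = tan(169°) = -0.194
Z_in = Z_0·(Z_L + jZ_0·tanβl)/(Z_0 + jZ_L·tanβl)
     = 317·(1010 + j326)/(392 − j196)

Z_in ≈ 547 + j537 Ω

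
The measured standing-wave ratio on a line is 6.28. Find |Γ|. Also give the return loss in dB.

|Γ| ≈ 0.725; return loss ≈ 2.79 dB

|Γ| = (S − 1)/(S + 1) = (6.28 − 1)/(6.28 + 1) = 5.28/7.28
RL = −20·log₁₀|Γ| = −20·log₁₀(0.725)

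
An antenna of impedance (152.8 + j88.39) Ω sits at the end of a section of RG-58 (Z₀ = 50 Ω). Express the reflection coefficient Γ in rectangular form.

Γ ≈ 0.586 + j0.181

Γ = (Z_L − Z_0)/(Z_L + Z_0) = (102.8 + j88.39)/(202.8 + j88.39)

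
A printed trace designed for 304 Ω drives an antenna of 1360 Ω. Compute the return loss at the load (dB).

Γ = (1360 − 304)/(1360 + 304) = 0.635
RL = −20·log₁₀|Γ| = −20·log₁₀(0.635)

RL ≈ 3.95 dB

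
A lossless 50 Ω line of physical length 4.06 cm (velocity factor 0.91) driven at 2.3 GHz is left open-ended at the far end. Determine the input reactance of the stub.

λ = v/f = 0.91·c / 2.3 GHz = 0.119 m
βl = 2π·l/λ = 2π × 0.342 = 123°
tan(βl) = -1.53
For an open-ended stub, Z_in = −jZ_0·cot(βl) = −jZ_0/tan(βl)

X_in ≈ 32.6 Ω (inductive)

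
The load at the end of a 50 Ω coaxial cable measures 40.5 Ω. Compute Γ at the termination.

Γ = (Z_L − Z_0)/(Z_L + Z_0) = (40.5 − 50)/(40.5 + 50) = -9.5/90.5

Γ = -0.105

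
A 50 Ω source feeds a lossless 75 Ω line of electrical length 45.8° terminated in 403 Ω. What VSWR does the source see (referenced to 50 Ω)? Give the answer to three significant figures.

VSWR ≈ 5.79

tan(βl) = 1.03
Z_in = Z_0·(Z_L + jZ_0·tanβl)/(Z_0 + jZ_L·tanβl) = 26.3 − j68.2 Ω
Γ_s = (Z_in − Z_s)/(Z_in + Z_s) = (-23.7 − j68.2)/(76.3 − j68.2), |Γ_s| = 0.705
VSWR = (1 + |Γ_s|)/(1 − |Γ_s|)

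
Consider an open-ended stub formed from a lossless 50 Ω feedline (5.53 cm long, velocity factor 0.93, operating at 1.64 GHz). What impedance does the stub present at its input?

λ = v/f = 0.93·c / 1.64 GHz = 0.17 m
βl = 2π·l/λ = 2π × 0.325 = 117°
tan(βl) = -1.96
For an open-ended stub, Z_in = −jZ_0·cot(βl) = −jZ_0/tan(βl)

Z_in ≈ +j25.5 Ω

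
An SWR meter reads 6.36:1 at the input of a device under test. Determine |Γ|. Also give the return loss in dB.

|Γ| ≈ 0.728; return loss ≈ 2.75 dB

|Γ| = (S − 1)/(S + 1) = (6.36 − 1)/(6.36 + 1) = 5.36/7.36
RL = −20·log₁₀|Γ| = −20·log₁₀(0.728)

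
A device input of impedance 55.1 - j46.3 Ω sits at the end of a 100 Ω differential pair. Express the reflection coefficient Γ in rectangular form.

Γ ≈ -0.184 − j0.353

Γ = (Z_L − Z_0)/(Z_L + Z_0) = (-44.9 − j46.3)/(155.1 − j46.3)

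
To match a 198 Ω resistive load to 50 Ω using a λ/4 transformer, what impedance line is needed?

Z_qwt = √(Z_0·R_L) = √(50 × 198) = √9900

Z_qwt ≈ 99.5 Ω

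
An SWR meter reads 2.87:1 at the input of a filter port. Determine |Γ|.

|Γ| ≈ 0.483

|Γ| = (S − 1)/(S + 1) = (2.87 − 1)/(2.87 + 1) = 1.87/3.87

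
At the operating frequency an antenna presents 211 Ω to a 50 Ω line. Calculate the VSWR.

For a purely resistive load, VSWR = R_L/Z_0 or Z_0/R_L (whichever > 1) = 211/50

VSWR ≈ 4.22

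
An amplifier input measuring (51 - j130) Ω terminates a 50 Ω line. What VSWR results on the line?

VSWR ≈ 8.51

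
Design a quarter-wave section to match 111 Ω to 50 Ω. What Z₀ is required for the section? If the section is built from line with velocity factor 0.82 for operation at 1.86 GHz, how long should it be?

Z_qwt = √(Z_0·R_L) = √(50 × 111) = √5550
λ = 0.82·c/f = 0.132 m, so l = λ/4 = 0.0331 m

Z_qwt ≈ 74.5 Ω; length ≈ 3.31 cm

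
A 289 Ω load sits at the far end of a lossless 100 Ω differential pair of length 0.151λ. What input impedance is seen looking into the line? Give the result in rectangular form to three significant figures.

βl = 2π × 0.151 = 54.4°
tan(βl) = tan(54.4°) = 1.39
Z_in = Z_0·(Z_L + jZ_0·tanβl)/(Z_0 + jZ_L·tanβl)
     = 100·(289 + j139)/(100 + j403)

Z_in ≈ 49.4 − j59.5 Ω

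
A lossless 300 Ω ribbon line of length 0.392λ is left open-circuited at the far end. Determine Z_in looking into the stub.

Z_in ≈ +j372 Ω

βl = 2π × 0.392 = 141°
tan(βl) = -0.806
For an open-circuited stub, Z_in = −jZ_0·cot(βl) = −jZ_0/tan(βl)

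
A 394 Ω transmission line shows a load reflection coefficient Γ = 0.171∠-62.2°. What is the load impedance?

Z_L = Z_0·(1 + Γ)/(1 − Γ) = 394·(1.08 − j0.151)/(0.92 + j0.151)

Z_L ≈ 440 − j137 Ω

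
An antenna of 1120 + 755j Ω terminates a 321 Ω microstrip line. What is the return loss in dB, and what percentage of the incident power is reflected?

Γ = (799 + j755)/(1441 + j755), |Γ| = 0.676
RL = −20·log₁₀(0.676) = 3.4 dB
P_refl/P_inc = |Γ|² = 0.457

RL ≈ 3.4 dB; 45.7% of incident power reflected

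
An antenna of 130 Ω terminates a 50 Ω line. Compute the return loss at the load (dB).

RL ≈ 7.04 dB

Γ = (130 − 50)/(130 + 50) = 0.444
RL = −20·log₁₀|Γ| = −20·log₁₀(0.444)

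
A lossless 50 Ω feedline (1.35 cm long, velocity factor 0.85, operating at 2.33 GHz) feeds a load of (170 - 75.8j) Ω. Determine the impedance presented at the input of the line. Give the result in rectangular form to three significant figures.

Z_in ≈ 19.3 − j36.7 Ω

λ = v/f = 0.85·c / 2.33 GHz = 0.109 m
βl = 2π·l/λ = 2π × 0.123 = 44.4°
tan(βl) = tan(44.4°) = 0.98
Z_in = Z_0·(Z_L + jZ_0·tanβl)/(Z_0 + jZ_L·tanβl)
     = 50·(170 − j26.8)/(124 + j167)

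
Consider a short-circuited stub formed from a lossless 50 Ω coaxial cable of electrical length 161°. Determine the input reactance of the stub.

tan(βl) = -0.344
For a short-circuited stub, Z_in = jZ_0·tan(βl)

X_in ≈ -17.2 Ω (capacitive)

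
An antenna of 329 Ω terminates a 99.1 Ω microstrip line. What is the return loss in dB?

Γ = (329 − 99.1)/(329 + 99.1) = 0.537
RL = −20·log₁₀|Γ| = −20·log₁₀(0.537)

RL ≈ 5.4 dB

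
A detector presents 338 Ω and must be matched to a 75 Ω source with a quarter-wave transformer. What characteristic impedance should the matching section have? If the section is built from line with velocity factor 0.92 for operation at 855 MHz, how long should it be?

Z_qwt ≈ 159 Ω; length ≈ 8.07 cm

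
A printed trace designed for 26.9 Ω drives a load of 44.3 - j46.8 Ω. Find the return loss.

Γ = (17.4 − j46.8)/(71.2 − j46.8), |Γ| = 0.586
RL = −20·log₁₀|Γ| = −20·log₁₀(0.586)

RL ≈ 4.64 dB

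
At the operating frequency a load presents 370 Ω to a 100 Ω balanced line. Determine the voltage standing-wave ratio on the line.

Γ = (370 − 100)/(370 + 100) = 0.574
VSWR = (1 + 0.574)/(1 − 0.574)

VSWR ≈ 3.7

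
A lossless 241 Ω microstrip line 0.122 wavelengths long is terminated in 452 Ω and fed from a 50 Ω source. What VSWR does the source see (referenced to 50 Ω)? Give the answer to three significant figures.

βl = 2π × 0.122 = 43.9°
tan(βl) = 0.963
Z_in = Z_0·(Z_L + jZ_0·tanβl)/(Z_0 + jZ_L·tanβl) = 204 − j137 Ω
Γ_s = (Z_in − Z_s)/(Z_in + Z_s) = (154 − j137)/(254 − j137), |Γ_s| = 0.714
VSWR = (1 + |Γ_s|)/(1 − |Γ_s|)

VSWR ≈ 6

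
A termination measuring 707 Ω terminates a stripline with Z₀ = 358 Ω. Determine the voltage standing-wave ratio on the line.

VSWR ≈ 1.97

For a purely resistive load, VSWR = R_L/Z_0 or Z_0/R_L (whichever > 1) = 707/358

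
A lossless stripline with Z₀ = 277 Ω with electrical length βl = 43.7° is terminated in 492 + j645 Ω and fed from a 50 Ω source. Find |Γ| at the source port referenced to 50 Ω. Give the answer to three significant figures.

tan(βl) = 0.956
Z_in = Z_0·(Z_L + jZ_0·tanβl)/(Z_0 + jZ_L·tanβl) = 215 − j445 Ω
Γ_s = (Z_in − Z_s)/(Z_in + Z_s) = (165 − j445)/(265 − j445), |Γ_s| = 0.916

|Γ| ≈ 0.916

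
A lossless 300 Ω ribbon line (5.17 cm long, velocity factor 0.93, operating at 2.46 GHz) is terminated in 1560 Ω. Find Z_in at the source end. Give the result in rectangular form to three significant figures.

λ = v/f = 0.93·c / 2.46 GHz = 0.113 m
βl = 2π·l/λ = 2π × 0.456 = 164°
tan(βl) = tan(164°) = -0.285
Z_in = Z_0·(Z_L + jZ_0·tanβl)/(Z_0 + jZ_L·tanβl)
     = 300·(1560 − j85.4)/(300 − j444)

Z_in ≈ 528 + j697 Ω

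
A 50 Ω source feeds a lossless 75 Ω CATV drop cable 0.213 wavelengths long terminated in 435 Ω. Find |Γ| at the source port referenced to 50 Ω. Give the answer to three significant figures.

|Γ| ≈ 0.61

βl = 2π × 0.213 = 76.7°
tan(βl) = 4.22
Z_in = Z_0·(Z_L + jZ_0·tanβl)/(Z_0 + jZ_L·tanβl) = 13.6 − j17.2 Ω
Γ_s = (Z_in − Z_s)/(Z_in + Z_s) = (-36.4 − j17.2)/(63.6 − j17.2), |Γ_s| = 0.61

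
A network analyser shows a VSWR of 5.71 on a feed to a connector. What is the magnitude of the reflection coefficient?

|Γ| = (S − 1)/(S + 1) = (5.71 − 1)/(5.71 + 1) = 4.71/6.71

|Γ| ≈ 0.702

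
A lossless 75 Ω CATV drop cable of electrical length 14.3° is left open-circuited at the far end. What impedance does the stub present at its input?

Z_in ≈ −j294 Ω

tan(βl) = 0.255
For an open-circuited stub, Z_in = −jZ_0·cot(βl) = −jZ_0/tan(βl)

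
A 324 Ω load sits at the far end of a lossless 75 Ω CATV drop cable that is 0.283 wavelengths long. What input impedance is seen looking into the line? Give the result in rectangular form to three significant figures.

βl = 2π × 0.283 = 102°
tan(βl) = tan(102°) = -4.75
Z_in = Z_0·(Z_L + jZ_0·tanβl)/(Z_0 + jZ_L·tanβl)
     = 75·(324 − j357)/(75 − j1540)

Z_in ≈ 18.1 + j14.9 Ω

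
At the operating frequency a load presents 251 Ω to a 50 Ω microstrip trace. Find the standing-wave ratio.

VSWR ≈ 5.02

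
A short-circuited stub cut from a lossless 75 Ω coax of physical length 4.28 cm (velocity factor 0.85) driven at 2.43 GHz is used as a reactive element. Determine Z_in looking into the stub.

Z_in ≈ −j49 Ω

λ = v/f = 0.85·c / 2.43 GHz = 0.105 m
βl = 2π·l/λ = 2π × 0.408 = 147°
tan(βl) = -0.654
For a short-circuited stub, Z_in = jZ_0·tan(βl)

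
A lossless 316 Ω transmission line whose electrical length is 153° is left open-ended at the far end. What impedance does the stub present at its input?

tan(βl) = -0.51
For an open-ended stub, Z_in = −jZ_0·cot(βl) = −jZ_0/tan(βl)

Z_in ≈ +j620 Ω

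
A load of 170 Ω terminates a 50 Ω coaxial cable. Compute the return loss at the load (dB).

Γ = (170 − 50)/(170 + 50) = 0.545
RL = −20·log₁₀|Γ| = −20·log₁₀(0.545)

RL ≈ 5.26 dB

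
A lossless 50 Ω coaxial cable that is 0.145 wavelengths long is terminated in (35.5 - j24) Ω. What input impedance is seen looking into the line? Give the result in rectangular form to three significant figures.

βl = 2π × 0.145 = 52.2°
tan(βl) = tan(52.2°) = 1.29
Z_in = Z_0·(Z_L + jZ_0·tanβl)/(Z_0 + jZ_L·tanβl)
     = 50·(35.5 + j40.5)/(80.9 + j45.8)

Z_in ≈ 27.3 + j9.54 Ω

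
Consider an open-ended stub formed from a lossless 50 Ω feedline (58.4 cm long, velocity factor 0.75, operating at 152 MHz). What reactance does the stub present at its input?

λ = v/f = 0.75·c / 152 MHz = 1.48 m
βl = 2π·l/λ = 2π × 0.395 = 142°
tan(βl) = -0.78
For an open-ended stub, Z_in = −jZ_0·cot(βl) = −jZ_0/tan(βl)

X_in ≈ 64.1 Ω (inductive)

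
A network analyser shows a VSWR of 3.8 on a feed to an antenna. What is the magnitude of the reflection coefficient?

|Γ| ≈ 0.583

|Γ| = (S − 1)/(S + 1) = (3.8 − 1)/(3.8 + 1) = 2.8/4.8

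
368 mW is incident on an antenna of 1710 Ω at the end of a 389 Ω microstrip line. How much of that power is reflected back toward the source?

Γ = (1710 − 389)/(1710 + 389) = 0.629
|Γ|² = 0.396
P_refl = |Γ|²·P_inc = 146 mW, P_del = (1 − |Γ|²)·P_inc = 222 mW

P_reflected ≈ 146 mW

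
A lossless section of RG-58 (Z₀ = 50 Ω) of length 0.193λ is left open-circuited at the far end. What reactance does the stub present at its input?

X_in ≈ -18.7 Ω (capacitive)

βl = 2π × 0.193 = 69.5°
tan(βl) = 2.67
For an open-circuited stub, Z_in = −jZ_0·cot(βl) = −jZ_0/tan(βl)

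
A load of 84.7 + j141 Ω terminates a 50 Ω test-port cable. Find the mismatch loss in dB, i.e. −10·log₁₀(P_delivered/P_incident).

Γ = (34.7 + j141)/(134.7 + j141), |Γ| = 0.745
|Γ|² = 0.555, so P_del/P_inc = 1 − |Γ|² = 0.445
ML = −10·log₁₀(1 − |Γ|²)

mismatch loss ≈ 3.51 dB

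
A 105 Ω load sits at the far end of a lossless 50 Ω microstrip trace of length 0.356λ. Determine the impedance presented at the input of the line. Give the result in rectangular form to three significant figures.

Z_in ≈ 33.8 + j26.6 Ω

βl = 2π × 0.356 = 128°
tan(βl) = tan(128°) = -1.27
Z_in = Z_0·(Z_L + jZ_0·tanβl)/(Z_0 + jZ_L·tanβl)
     = 50·(105 − j63.6)/(50 − j134)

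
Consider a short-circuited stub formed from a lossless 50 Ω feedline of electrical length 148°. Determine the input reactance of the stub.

tan(βl) = -0.625
For a short-circuited stub, Z_in = jZ_0·tan(βl)

X_in ≈ -31.2 Ω (capacitive)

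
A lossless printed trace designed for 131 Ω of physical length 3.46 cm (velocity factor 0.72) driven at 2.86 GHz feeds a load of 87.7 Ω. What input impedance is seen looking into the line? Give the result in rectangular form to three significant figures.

λ = v/f = 0.72·c / 2.86 GHz = 0.0755 m
βl = 2π·l/λ = 2π × 0.458 = 165°
tan(βl) = tan(165°) = -0.269
Z_in = Z_0·(Z_L + jZ_0·tanβl)/(Z_0 + jZ_L·tanβl)
     = 131·(87.7 − j35.3)/(131 − j23.6)

Z_in ≈ 91.1 − j18.9 Ω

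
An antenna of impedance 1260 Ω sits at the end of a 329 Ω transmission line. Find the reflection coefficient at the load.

Γ = 0.586

Γ = (Z_L − Z_0)/(Z_L + Z_0) = (1260 − 329)/(1260 + 329) = 931/1589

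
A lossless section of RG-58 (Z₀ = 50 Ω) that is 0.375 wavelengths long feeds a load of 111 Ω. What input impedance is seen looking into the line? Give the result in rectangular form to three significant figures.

βl = 2π × 0.375 = 135°
tan(βl) = tan(135°) = -1
Z_in = Z_0·(Z_L + jZ_0·tanβl)/(Z_0 + jZ_L·tanβl)
     = 50·(111 − j50)/(50 − j111)

Z_in ≈ 37.4 + j33.1 Ω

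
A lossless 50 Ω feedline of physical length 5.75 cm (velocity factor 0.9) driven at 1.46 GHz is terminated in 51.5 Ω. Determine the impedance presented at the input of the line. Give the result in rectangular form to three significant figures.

Z_in ≈ 48.9 + j1 Ω

λ = v/f = 0.9·c / 1.46 GHz = 0.185 m
βl = 2π·l/λ = 2π × 0.311 = 112°
tan(βl) = tan(112°) = -2.48
Z_in = Z_0·(Z_L + jZ_0·tanβl)/(Z_0 + jZ_L·tanβl)
     = 50·(51.5 − j124)/(50 − j128)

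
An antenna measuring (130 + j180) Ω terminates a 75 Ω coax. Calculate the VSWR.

Γ = (Z_L − Z_0)/(Z_L + Z_0) = (55 + j180)/(205 + j180)
|Γ| = 188/273 = 0.69
VSWR = (1 + |Γ|)/(1 − |Γ|) = 1.69/0.31

VSWR ≈ 5.45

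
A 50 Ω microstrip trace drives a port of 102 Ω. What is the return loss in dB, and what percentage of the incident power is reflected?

RL ≈ 9.32 dB; 11.7% of incident power reflected

Γ = (102 − 50)/(102 + 50) = 0.342
RL = −20·log₁₀(0.342) = 9.32 dB
P_refl/P_inc = |Γ|² = 0.117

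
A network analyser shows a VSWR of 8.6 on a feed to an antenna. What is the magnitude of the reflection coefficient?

|Γ| ≈ 0.792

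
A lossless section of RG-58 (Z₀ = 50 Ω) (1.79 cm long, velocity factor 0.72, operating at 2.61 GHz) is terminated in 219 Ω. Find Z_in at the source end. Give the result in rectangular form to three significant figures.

Z_in ≈ 11.9 − j10.2 Ω

λ = v/f = 0.72·c / 2.61 GHz = 0.0828 m
βl = 2π·l/λ = 2π × 0.216 = 77.9°
tan(βl) = tan(77.9°) = 4.65
Z_in = Z_0·(Z_L + jZ_0·tanβl)/(Z_0 + jZ_L·tanβl)
     = 50·(219 + j233)/(50 + j1020)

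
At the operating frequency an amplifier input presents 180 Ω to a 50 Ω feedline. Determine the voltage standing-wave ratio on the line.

For a purely resistive load, VSWR = R_L/Z_0 or Z_0/R_L (whichever > 1) = 180/50

VSWR ≈ 3.6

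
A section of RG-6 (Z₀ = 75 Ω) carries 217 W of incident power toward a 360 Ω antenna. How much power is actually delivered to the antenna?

P_delivered ≈ 124 W

Γ = (360 − 75)/(360 + 75) = 0.655
|Γ|² = 0.429
P_refl = |Γ|²·P_inc = 93.1 W, P_del = (1 − |Γ|²)·P_inc = 124 W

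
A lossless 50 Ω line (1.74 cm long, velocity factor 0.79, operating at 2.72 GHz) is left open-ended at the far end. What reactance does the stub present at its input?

X_in ≈ -16.4 Ω (capacitive)

λ = v/f = 0.79·c / 2.72 GHz = 0.0871 m
βl = 2π·l/λ = 2π × 0.2 = 71.9°
tan(βl) = 3.06
For an open-ended stub, Z_in = −jZ_0·cot(βl) = −jZ_0/tan(βl)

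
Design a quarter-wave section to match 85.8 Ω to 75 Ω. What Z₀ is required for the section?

Z_qwt ≈ 80.2 Ω

Z_qwt = √(Z_0·R_L) = √(75 × 85.8) = √6435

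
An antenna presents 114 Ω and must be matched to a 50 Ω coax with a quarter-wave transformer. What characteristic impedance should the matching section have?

Z_qwt = √(Z_0·R_L) = √(50 × 114) = √5700

Z_qwt ≈ 75.5 Ω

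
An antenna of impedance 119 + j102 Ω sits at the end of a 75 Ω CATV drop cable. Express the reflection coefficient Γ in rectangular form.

Γ ≈ 0.394 + j0.318

Γ = (Z_L − Z_0)/(Z_L + Z_0) = (44 + j102)/(194 + j102)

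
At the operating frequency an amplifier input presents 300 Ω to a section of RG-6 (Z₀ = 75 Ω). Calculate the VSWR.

Γ = (300 − 75)/(300 + 75) = 0.6
VSWR = (1 + 0.6)/(1 − 0.6)

VSWR ≈ 4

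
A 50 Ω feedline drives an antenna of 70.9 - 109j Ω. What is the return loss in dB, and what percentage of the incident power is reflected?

Γ = (20.9 − j109)/(120.9 − j109), |Γ| = 0.682
RL = −20·log₁₀(0.682) = 3.33 dB
P_refl/P_inc = |Γ|² = 0.465

RL ≈ 3.33 dB; 46.5% of incident power reflected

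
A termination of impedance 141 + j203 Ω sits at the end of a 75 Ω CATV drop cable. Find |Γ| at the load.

|Γ| ≈ 0.72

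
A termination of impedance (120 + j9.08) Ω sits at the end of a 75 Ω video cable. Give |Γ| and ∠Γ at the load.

Γ = (Z_L − Z_0)/(Z_L + Z_0) = (45 + j9.08)/(195 + j9.08)
|Γ| = 45.9/195 = 0.235

Γ ≈ 0.235 ∠ 8.74°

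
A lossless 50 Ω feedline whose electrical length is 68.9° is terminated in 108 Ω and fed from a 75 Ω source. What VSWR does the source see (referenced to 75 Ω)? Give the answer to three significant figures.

VSWR ≈ 3.04

tan(βl) = 2.59
Z_in = Z_0·(Z_L + jZ_0·tanβl)/(Z_0 + jZ_L·tanβl) = 25.8 − j14.7 Ω
Γ_s = (Z_in − Z_s)/(Z_in + Z_s) = (-49.2 − j14.7)/(101 − j14.7), |Γ_s| = 0.504
VSWR = (1 + |Γ_s|)/(1 − |Γ_s|)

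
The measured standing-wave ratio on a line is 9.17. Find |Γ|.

|Γ| = (S − 1)/(S + 1) = (9.17 − 1)/(9.17 + 1) = 8.17/10.2

|Γ| ≈ 0.803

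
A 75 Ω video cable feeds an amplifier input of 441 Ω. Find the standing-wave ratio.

Γ = (441 − 75)/(441 + 75) = 0.709
VSWR = (1 + 0.709)/(1 − 0.709)

VSWR ≈ 5.88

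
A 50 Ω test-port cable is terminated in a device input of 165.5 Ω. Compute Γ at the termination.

Γ = (Z_L − Z_0)/(Z_L + Z_0) = (165.5 − 50)/(165.5 + 50) = 115.5/215.5

Γ = 0.536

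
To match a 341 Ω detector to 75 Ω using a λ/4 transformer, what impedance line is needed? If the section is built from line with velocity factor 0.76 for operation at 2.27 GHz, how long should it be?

Z_qwt ≈ 160 Ω; length ≈ 2.51 cm

Z_qwt = √(Z_0·R_L) = √(75 × 341) = √25580
λ = 0.76·c/f = 0.1 m, so l = λ/4 = 0.0251 m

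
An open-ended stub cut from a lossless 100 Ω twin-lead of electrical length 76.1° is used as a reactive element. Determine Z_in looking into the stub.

Z_in ≈ −j24.7 Ω

tan(βl) = 4.04
For an open-ended stub, Z_in = −jZ_0·cot(βl) = −jZ_0/tan(βl)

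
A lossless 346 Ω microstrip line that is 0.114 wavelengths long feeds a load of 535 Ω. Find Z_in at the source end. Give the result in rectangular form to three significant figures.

Z_in ≈ 334 − j149 Ω

βl = 2π × 0.114 = 41°
tan(βl) = tan(41°) = 0.871
Z_in = Z_0·(Z_L + jZ_0·tanβl)/(Z_0 + jZ_L·tanβl)
     = 346·(535 + j301)/(346 + j466)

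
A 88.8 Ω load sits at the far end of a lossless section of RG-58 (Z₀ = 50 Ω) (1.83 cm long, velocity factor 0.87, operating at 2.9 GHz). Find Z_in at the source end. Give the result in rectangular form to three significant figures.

λ = v/f = 0.87·c / 2.9 GHz = 0.09 m
βl = 2π·l/λ = 2π × 0.203 = 73.2°
tan(βl) = tan(73.2°) = 3.31
Z_in = Z_0·(Z_L + jZ_0·tanβl)/(Z_0 + jZ_L·tanβl)
     = 50·(88.8 + j166)/(50 + j294)

Z_in ≈ 29.9 − j10 Ω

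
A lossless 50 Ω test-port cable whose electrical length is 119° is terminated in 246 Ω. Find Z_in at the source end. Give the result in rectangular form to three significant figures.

Z_in ≈ 13.1 + j26.2 Ω

tan(βl) = tan(119°) = -1.8
Z_in = Z_0·(Z_L + jZ_0·tanβl)/(Z_0 + jZ_L·tanβl)
     = 50·(246 − j90.2)/(50 − j444)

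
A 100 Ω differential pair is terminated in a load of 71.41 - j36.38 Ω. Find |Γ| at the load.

|Γ| ≈ 0.264

Γ = (Z_L − Z_0)/(Z_L + Z_0) = (-28.59 − j36.38)/(171.4 − j36.38)
|Γ| = 46.3/175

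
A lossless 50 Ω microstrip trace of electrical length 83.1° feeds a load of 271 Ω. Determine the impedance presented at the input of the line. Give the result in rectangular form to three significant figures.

tan(βl) = tan(83.1°) = 8.26
Z_in = Z_0·(Z_L + jZ_0·tanβl)/(Z_0 + jZ_L·tanβl)
     = 50·(271 + j413)/(50 + j2240)

Z_in ≈ 9.36 − j5.84 Ω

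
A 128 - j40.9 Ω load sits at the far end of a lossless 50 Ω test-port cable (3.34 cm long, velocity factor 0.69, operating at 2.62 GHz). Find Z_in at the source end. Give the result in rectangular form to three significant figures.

Z_in ≈ 76.2 + j62.7 Ω

λ = v/f = 0.69·c / 2.62 GHz = 0.079 m
βl = 2π·l/λ = 2π × 0.423 = 152°
tan(βl) = tan(152°) = -0.528
Z_in = Z_0·(Z_L + jZ_0·tanβl)/(Z_0 + jZ_L·tanβl)
     = 50·(128 − j67.3)/(28.4 − j67.5)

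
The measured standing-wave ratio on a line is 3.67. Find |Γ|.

|Γ| ≈ 0.572

|Γ| = (S − 1)/(S + 1) = (3.67 − 1)/(3.67 + 1) = 2.67/4.67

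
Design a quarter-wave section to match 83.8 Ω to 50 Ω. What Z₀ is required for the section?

Z_qwt ≈ 64.7 Ω

Z_qwt = √(Z_0·R_L) = √(50 × 83.8) = √4190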